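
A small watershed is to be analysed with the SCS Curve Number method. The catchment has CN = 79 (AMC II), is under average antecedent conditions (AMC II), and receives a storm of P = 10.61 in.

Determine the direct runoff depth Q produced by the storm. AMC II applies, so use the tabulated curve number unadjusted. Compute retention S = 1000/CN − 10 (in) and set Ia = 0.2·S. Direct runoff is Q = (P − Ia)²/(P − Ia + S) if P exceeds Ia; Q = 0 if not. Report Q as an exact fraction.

CN(II) = 79; AMC II needs no correction.
S = 1000/79 − 10 = 210/79 in ≈ 2.658 in
Ia = 0.2·(210/79) = 42/79 in ≈ 0.532 in
P − Ia = 10.610 − 0.532 = 79619/7900 ≈ 10.078 in (> 0, runoff occurs)
Runoff Q = (P−Ia)²/(P−Ia+S) = (10.078)²/(10.078+2.658) = 6339185161/794890100 ≈ 7.975 in

Q = 6339185161/794890100 in ≈ 7.975 in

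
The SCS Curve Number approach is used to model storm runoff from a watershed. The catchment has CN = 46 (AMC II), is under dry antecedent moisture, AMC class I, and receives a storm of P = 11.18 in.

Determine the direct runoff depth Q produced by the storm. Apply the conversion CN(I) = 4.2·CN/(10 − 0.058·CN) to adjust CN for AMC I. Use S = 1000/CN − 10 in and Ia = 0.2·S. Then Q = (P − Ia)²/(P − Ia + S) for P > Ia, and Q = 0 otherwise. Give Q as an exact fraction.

CN(I) from CN(II)=46: (4.2·46)/(10 − 0.058·46) = 16100/611 ≈ 26.350
Max retention: S = 1000/(16100/611) − 10 = 4500/161 in (≈ 27.950 in)
Initial abstraction Ia = S/5 = (4500/161)/5 = 900/161 ≈ 5.590 in
Excess rainfall: 11.180 − 5.590 = 5.590 in; P > Ia so Q > 0
Q: (44999/8050)² ÷ (269999/8050) = 2024910001/2173491950 in (≈ 0.932 in)

Q = 2024910001/2173491950 in ≈ 0.932 in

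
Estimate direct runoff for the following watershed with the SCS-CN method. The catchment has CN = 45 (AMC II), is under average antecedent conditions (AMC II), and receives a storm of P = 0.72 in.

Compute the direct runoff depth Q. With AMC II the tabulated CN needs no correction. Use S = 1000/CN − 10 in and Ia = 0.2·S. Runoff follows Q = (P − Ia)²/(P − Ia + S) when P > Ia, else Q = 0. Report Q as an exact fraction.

Q = 0 in ≈ 0.000 in

AMC II — tabulated CN = 45 applies directly.
Retention S: 1000/CN − 10 with CN=45.000 → S = 110/9 ≈ 12.222 in
Ia = 0.2·(110/9) = 22/9 in ≈ 2.444 in
P = 0.720 ≤ Ia = 2.444 in: entire storm abstracted, Q = 0.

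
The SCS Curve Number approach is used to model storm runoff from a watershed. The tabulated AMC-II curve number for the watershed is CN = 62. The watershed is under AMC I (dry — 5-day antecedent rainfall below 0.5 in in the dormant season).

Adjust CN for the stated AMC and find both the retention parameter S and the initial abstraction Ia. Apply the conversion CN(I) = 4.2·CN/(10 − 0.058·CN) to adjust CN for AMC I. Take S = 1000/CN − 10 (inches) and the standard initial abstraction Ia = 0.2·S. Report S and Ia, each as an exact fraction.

Dry (AMC I): CN(I) = 4.2·62/(10 − 0.058·62) = (1302/5)/(1601/250) = 65100/1601 ≈ 40.662
S = 1000/(65100/1601) − 10 = 9500/651 in ≈ 14.593 in
Ia = 0.2·(9500/651) = 1900/651 in ≈ 2.919 in

S = 9500/651 in ≈ 14.593 in; Ia = 1900/651 in ≈ 2.919 in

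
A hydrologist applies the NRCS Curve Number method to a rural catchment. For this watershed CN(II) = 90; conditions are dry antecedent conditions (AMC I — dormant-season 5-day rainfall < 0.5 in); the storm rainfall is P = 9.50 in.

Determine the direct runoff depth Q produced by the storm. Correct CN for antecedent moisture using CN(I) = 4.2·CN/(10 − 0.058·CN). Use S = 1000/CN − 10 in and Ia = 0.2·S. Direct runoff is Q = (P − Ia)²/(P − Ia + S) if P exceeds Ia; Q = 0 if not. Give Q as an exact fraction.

Dry (AMC I): CN(I) = 4.2·90/(10 − 0.058·90) = 378/(239/50) = 18900/239 ≈ 79.079
Retention S: 1000/CN − 10 with CN=79.079 → S = 500/189 ≈ 2.646 in
Ia = 0.2·(500/189) = 100/189 in ≈ 0.529 in
Since P=9.500 > Ia=0.529: effective rainfall P−Ia = 3391/378 in
Q = (3391/378)²/((3391/378) + 500/189) = (11498881/142884)/(4391/378) = 11498881/1659798 in ≈ 6.928 in

Q = 11498881/1659798 in ≈ 6.928 in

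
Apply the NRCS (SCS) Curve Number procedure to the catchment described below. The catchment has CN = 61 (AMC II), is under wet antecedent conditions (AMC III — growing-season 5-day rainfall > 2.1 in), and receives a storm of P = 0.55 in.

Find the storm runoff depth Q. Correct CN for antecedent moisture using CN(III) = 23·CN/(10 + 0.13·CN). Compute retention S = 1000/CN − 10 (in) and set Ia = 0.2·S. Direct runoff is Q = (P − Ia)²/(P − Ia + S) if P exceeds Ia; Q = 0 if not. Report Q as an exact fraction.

CN(III) from CN(II)=61: (23·61)/(10 + 0.13·61) = 140300/1793 ≈ 78.249
S = 1000/(140300/1793) − 10 = 3900/1403 in ≈ 2.780 in
Initial abstraction Ia = S/5 = (3900/1403)/5 = 780/1403 ≈ 0.556 in
P = 0.550 ≤ Ia = 0.556 in: entire storm abstracted, Q = 0.

Q = 0 in ≈ 0.000 in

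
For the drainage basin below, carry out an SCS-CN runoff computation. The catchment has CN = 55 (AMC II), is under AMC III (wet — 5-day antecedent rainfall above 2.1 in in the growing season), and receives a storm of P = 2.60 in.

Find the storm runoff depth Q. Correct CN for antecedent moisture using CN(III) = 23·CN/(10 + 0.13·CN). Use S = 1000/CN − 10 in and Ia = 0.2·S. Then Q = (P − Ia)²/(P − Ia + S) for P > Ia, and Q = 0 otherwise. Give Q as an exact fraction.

Q = 5707321/8714585 in ≈ 0.655 in

Adjust CN=55 to AMC III: 23·55/(10 + 0.13·55) → 1265 ÷ (343/20) = 25300/343 ≈ 73.761
Retention S: 1000/CN − 10 with CN=73.761 → S = 900/253 ≈ 3.557 in
Ia = 0.2·(900/253) = 180/253 in ≈ 0.711 in
Since P=2.600 > Ia=0.711: effective rainfall P−Ia = 2389/1265 in
Q: (2389/1265)² ÷ (6889/1265) = 5707321/8714585 in (≈ 0.655 in)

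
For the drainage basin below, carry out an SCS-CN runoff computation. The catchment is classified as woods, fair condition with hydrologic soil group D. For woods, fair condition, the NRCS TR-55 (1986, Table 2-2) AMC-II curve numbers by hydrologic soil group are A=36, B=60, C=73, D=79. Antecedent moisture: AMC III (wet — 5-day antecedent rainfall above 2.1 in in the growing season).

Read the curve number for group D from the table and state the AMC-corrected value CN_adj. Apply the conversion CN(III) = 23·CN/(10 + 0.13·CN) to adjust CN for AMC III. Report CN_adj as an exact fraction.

CN_adj = 181700/2027 ≈ 89.640

NRCS table: woods, fair condition, soil group D → CN(II) = 79
CN(III) from CN(II)=79: (23·79)/(10 + 0.13·79) = 181700/2027 ≈ 89.640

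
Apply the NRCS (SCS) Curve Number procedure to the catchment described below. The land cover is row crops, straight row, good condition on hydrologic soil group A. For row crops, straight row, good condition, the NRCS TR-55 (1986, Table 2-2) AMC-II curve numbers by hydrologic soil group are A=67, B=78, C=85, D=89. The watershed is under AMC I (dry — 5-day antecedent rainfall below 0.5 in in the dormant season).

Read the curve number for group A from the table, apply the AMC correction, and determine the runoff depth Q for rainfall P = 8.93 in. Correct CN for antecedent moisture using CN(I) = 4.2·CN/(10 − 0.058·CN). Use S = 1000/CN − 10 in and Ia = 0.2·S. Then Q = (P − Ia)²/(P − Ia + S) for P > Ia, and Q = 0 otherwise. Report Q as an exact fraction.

NRCS table: row crops, straight row, good condition, soil group A → CN(II) = 67
CN(I) from CN(II)=67: (4.2·67)/(10 − 0.058·67) = 46900/1019 ≈ 46.026
Max retention: S = 1000/(46900/1019) − 10 = 5500/469 in (≈ 11.727 in)
Ia = 0.2·(5500/469) = 1100/469 in ≈ 2.345 in
P − Ia = 8.930 − 2.345 = 308817/46900 ≈ 6.585 in (> 0, runoff occurs)
Q: (308817/46900)² ÷ (858817/46900) = 95367939489/40278517300 in (≈ 2.368 in)

Q = 95367939489/40278517300 in ≈ 2.368 in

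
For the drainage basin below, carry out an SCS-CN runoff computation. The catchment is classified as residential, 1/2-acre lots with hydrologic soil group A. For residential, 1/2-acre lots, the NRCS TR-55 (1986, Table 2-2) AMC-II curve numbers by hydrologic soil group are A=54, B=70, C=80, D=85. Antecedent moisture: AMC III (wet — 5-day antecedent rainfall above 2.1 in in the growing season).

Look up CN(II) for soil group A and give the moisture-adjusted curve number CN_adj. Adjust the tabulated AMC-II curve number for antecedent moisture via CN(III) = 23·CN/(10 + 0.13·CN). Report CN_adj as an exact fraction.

NRCS table: residential, 1/2-acre lots, soil group A → CN(II) = 54
Wet (AMC III): CN(III) = 23·54/(10 + 0.13·54) = 1242/(851/50) = 2700/37 ≈ 72.973

CN_adj = 2700/37 ≈ 72.973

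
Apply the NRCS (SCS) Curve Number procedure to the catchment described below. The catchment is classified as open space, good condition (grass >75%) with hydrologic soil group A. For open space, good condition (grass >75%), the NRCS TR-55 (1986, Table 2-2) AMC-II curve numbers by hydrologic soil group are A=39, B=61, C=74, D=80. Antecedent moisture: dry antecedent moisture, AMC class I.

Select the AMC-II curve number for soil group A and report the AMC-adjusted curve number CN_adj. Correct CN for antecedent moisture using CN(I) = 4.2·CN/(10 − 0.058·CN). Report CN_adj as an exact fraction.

CN_adj = 81900/3869 ≈ 21.168

NRCS table: open space, good condition (grass >75%), soil group A → CN(II) = 39
CN(I) from CN(II)=39: (4.2·39)/(10 − 0.058·39) = 81900/3869 ≈ 21.168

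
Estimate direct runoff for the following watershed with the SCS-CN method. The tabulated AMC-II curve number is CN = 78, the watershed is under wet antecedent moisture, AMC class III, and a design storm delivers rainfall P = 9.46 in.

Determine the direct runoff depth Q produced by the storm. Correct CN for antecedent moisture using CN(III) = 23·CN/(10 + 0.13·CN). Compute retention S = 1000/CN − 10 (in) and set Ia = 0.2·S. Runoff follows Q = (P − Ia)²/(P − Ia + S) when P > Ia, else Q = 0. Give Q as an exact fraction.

Q = 15527380451/1909309350 in ≈ 8.132 in

Wet (AMC III): CN(III) = 23·78/(10 + 0.13·78) = 1794/(1007/50) = 89700/1007 ≈ 89.076
Retention S: 1000/CN − 10 with CN=89.076 → S = 1100/897 ≈ 1.226 in
Ia = 0.2·(1100/897) = 220/897 in ≈ 0.245 in
P − Ia = 9.460 − 0.245 = 413281/44850 ≈ 9.215 in (> 0, runoff occurs)
Q: (413281/44850)² ÷ (468281/44850) = 15527380451/1909309350 in (≈ 8.132 in)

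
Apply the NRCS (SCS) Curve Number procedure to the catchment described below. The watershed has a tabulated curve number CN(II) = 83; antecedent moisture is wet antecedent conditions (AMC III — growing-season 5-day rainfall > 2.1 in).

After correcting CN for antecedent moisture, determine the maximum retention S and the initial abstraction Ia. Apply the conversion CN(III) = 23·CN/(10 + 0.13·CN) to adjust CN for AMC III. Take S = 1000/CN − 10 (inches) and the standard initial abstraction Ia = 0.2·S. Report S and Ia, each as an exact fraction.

Wet (AMC III): CN(III) = 23·83/(10 + 0.13·83) = 1909/(2079/100) = 190900/2079 ≈ 91.823
Retention S: 1000/CN − 10 with CN=91.823 → S = 1700/1909 ≈ 0.891 in
Initial abstraction Ia = S/5 = (1700/1909)/5 = 340/1909 ≈ 0.178 in

S = 1700/1909 in ≈ 0.891 in; Ia = 340/1909 in ≈ 0.178 in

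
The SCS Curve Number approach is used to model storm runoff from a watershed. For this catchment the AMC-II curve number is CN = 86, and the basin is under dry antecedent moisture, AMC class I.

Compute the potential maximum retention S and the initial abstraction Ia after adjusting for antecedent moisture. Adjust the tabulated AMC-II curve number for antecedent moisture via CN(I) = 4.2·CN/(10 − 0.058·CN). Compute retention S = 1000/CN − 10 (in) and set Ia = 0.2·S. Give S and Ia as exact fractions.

Adjust CN=86 to AMC I: 4.2·86/(10 − 0.058·86) → (1806/5) ÷ (1253/250) = 12900/179 ≈ 72.067
Retention S: 1000/CN − 10 with CN=72.067 → S = 500/129 ≈ 3.876 in
Ia = 0.2S: 0.2·3.876 = 0.775 in (exactly 100/129)

S = 500/129 in ≈ 3.876 in; Ia = 100/129 in ≈ 0.775 in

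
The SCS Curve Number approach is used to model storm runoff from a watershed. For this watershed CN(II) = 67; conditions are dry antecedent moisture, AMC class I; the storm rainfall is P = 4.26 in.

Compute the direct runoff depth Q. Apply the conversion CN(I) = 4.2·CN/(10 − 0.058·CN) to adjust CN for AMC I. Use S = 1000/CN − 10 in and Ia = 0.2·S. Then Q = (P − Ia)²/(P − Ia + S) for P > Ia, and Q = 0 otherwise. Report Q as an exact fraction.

Q = 2015740609/7501584650 in ≈ 0.269 in

CN(I) from CN(II)=67: (4.2·67)/(10 − 0.058·67) = 46900/1019 ≈ 46.026
S = 1000/(46900/1019) − 10 = 5500/469 in ≈ 11.727 in
Ia = 0.2·(5500/469) = 1100/469 in ≈ 2.345 in
Since P=4.260 > Ia=2.345: effective rainfall P−Ia = 44897/23450 in
Q = (44897/23450)²/((44897/23450) + 5500/469) = (2015740609/549902500)/(319897/23450) = 2015740609/7501584650 in ≈ 0.269 in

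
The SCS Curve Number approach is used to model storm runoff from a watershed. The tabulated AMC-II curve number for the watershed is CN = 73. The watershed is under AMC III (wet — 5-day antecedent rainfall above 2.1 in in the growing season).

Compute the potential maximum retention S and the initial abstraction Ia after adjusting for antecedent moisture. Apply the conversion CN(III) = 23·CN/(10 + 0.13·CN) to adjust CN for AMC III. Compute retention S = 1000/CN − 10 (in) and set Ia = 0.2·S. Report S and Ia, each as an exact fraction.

Wet (AMC III): CN(III) = 23·73/(10 + 0.13·73) = 1679/(1949/100) = 167900/1949 ≈ 86.147
Max retention: S = 1000/(167900/1949) − 10 = 2700/1679 in (≈ 1.608 in)
Ia = 0.2·(2700/1679) = 540/1679 in ≈ 0.322 in

S = 2700/1679 in ≈ 1.608 in; Ia = 540/1679 in ≈ 0.322 in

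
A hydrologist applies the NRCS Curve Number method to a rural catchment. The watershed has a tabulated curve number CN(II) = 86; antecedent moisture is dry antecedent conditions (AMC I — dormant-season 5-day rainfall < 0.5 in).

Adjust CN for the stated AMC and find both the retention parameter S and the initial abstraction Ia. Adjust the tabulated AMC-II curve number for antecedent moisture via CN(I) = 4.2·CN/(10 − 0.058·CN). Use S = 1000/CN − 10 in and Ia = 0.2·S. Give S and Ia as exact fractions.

S = 500/129 in ≈ 3.876 in; Ia = 100/129 in ≈ 0.775 in

Dry (AMC I): CN(I) = 4.2·86/(10 − 0.058·86) = (1806/5)/(1253/250) = 12900/179 ≈ 72.067
S = 1000/(12900/179) − 10 = 500/129 in ≈ 3.876 in
Ia = 0.2S: 0.2·3.876 = 0.775 in (exactly 100/129)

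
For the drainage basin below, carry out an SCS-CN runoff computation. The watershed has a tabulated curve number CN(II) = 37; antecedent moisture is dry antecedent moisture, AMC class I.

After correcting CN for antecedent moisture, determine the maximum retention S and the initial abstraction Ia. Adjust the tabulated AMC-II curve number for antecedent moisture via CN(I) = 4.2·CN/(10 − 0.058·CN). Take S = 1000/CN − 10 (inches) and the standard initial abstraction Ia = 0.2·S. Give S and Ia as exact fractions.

Adjust CN=37 to AMC I: 4.2·37/(10 − 0.058·37) → (777/5) ÷ (3927/500) = 3700/187 ≈ 19.786
Max retention: S = 1000/(3700/187) − 10 = 1500/37 in (≈ 40.541 in)
Ia = 0.2·(1500/37) = 300/37 in ≈ 8.108 in

S = 1500/37 in ≈ 40.541 in; Ia = 300/37 in ≈ 8.108 in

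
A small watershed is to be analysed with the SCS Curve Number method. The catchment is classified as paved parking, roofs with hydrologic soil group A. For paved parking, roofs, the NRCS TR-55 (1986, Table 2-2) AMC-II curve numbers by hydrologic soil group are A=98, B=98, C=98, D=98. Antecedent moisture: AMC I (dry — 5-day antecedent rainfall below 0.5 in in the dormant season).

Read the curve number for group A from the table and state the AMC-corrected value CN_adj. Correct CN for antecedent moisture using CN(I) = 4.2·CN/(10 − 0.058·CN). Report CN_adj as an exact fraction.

NRCS table: paved parking, roofs, soil group A → CN(II) = 98
Dry (AMC I): CN(I) = 4.2·98/(10 − 0.058·98) = (2058/5)/(1079/250) = 102900/1079 ≈ 95.366

CN_adj = 102900/1079 ≈ 95.366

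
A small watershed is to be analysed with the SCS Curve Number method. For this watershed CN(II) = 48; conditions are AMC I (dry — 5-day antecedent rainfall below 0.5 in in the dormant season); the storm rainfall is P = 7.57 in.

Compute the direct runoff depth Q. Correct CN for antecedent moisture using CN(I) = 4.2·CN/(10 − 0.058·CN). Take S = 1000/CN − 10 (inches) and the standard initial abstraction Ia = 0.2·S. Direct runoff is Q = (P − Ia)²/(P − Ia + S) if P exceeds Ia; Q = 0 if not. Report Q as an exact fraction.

Adjust CN=48 to AMC I: 4.2·48/(10 − 0.058·48) → (1008/5) ÷ (902/125) = 12600/451 ≈ 27.938
Retention S: 1000/CN − 10 with CN=27.938 → S = 1625/63 ≈ 25.794 in
Ia = 0.2·(1625/63) = 325/63 in ≈ 5.159 in
P − Ia = 7.570 − 5.159 = 15191/6300 ≈ 2.411 in (> 0, runoff occurs)
Q: (15191/6300)² ÷ (177691/6300) = 230766481/1119453300 in (≈ 0.206 in)

Q = 230766481/1119453300 in ≈ 0.206 in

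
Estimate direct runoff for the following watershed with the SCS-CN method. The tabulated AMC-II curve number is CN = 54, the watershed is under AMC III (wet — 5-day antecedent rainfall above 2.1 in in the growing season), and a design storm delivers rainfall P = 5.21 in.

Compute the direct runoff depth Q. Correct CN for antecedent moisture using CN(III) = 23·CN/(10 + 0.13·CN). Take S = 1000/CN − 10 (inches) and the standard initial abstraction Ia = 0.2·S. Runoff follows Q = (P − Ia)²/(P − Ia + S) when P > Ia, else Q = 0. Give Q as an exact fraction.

Adjust CN=54 to AMC III: 23·54/(10 + 0.13·54) → 1242 ÷ (851/50) = 2700/37 ≈ 72.973
Retention S: 1000/CN − 10 with CN=72.973 → S = 100/27 ≈ 3.704 in
Ia = 0.2·(100/27) = 20/27 in ≈ 0.741 in
P − Ia = 5.210 − 0.741 = 12067/2700 ≈ 4.469 in (> 0, runoff occurs)
Q: (12067/2700)² ÷ (22067/2700) = 145612489/59580900 in (≈ 2.444 in)

Q = 145612489/59580900 in ≈ 2.444 in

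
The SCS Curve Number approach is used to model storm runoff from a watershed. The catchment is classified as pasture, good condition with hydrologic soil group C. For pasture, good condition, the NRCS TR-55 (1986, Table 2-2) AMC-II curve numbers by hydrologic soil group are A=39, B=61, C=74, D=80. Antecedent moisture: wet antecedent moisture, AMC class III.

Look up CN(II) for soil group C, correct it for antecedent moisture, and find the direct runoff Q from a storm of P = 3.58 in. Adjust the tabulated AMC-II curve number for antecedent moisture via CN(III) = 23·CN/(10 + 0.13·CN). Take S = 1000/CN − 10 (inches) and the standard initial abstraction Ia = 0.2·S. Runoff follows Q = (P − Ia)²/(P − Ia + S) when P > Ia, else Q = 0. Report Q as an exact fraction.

NRCS table: pasture, good condition, soil group C → CN(II) = 74
Wet (AMC III): CN(III) = 23·74/(10 + 0.13·74) = 1702/(981/50) = 85100/981 ≈ 86.748
S = 1000/(85100/981) − 10 = 1300/851 in ≈ 1.528 in
Ia = 0.2S: 0.2·1.528 = 0.306 in (exactly 260/851)
Since P=3.580 > Ia=0.306: effective rainfall P−Ia = 139329/42550 in
Q = (139329/42550)²/((139329/42550) + 1300/851) = (19412570241/1810502500)/(204329/42550) = 19412570241/8694198950 in ≈ 2.233 in

Q = 19412570241/8694198950 in ≈ 2.233 in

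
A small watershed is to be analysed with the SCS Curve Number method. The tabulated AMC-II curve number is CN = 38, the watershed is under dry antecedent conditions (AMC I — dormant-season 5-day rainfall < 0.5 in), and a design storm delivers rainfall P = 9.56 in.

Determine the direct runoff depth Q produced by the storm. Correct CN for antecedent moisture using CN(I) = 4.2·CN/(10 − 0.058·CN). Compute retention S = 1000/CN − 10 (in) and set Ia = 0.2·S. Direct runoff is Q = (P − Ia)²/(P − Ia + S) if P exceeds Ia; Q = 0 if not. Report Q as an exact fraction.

CN(I) from CN(II)=38: (4.2·38)/(10 − 0.058·38) = 39900/1949 ≈ 20.472
S = 1000/(39900/1949) − 10 = 15500/399 in ≈ 38.847 in
Ia = 0.2S: 0.2·38.847 = 7.769 in (exactly 3100/399)
P − Ia = 9.560 − 7.769 = 17861/9975 ≈ 1.791 in (> 0, runoff occurs)
Q = (17861/9975)²/((17861/9975) + 15500/399) = (319015321/99500625)/(405361/9975) = 319015321/4043475975 in ≈ 0.079 in

Q = 319015321/4043475975 in ≈ 0.079 in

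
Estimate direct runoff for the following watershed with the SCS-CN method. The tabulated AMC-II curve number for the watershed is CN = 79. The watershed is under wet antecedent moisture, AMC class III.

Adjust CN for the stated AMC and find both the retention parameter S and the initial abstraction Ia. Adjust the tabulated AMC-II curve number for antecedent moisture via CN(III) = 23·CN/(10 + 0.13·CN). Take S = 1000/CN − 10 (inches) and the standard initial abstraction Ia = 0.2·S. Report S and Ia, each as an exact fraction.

Wet (AMC III): CN(III) = 23·79/(10 + 0.13·79) = 1817/(2027/100) = 181700/2027 ≈ 89.640
Retention S: 1000/CN − 10 with CN=89.640 → S = 2100/1817 ≈ 1.156 in
Ia = 0.2·(2100/1817) = 420/1817 in ≈ 0.231 in

S = 2100/1817 in ≈ 1.156 in; Ia = 420/1817 in ≈ 0.231 in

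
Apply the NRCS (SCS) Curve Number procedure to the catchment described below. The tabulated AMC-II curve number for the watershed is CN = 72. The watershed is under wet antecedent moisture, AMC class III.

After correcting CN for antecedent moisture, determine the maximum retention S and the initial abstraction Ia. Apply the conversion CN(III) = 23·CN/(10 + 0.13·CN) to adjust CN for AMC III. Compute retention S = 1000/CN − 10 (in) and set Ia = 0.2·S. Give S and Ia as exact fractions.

S = 350/207 in ≈ 1.691 in; Ia = 70/207 in ≈ 0.338 in

Adjust CN=72 to AMC III: 23·72/(10 + 0.13·72) → 1656 ÷ (484/25) = 10350/121 ≈ 85.537
Retention S: 1000/CN − 10 with CN=85.537 → S = 350/207 ≈ 1.691 in
Ia = 0.2·(350/207) = 70/207 in ≈ 0.338 in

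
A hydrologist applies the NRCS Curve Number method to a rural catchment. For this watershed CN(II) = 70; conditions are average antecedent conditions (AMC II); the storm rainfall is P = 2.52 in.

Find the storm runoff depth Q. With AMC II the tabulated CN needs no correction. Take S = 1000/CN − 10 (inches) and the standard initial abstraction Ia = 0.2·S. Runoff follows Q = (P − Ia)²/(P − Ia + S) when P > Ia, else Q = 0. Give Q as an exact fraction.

Q = 28227/60725 in ≈ 0.465 in

Average conditions: CN = 70 (no AMC adjustment).
Retention S: 1000/CN − 10 with CN=70.000 → S = 30/7 ≈ 4.286 in
Ia = 0.2S: 0.2·4.286 = 0.857 in (exactly 6/7)
Since P=2.520 > Ia=0.857: effective rainfall P−Ia = 291/175 in
Q = (291/175)²/((291/175) + 30/7) = (84681/30625)/(1041/175) = 28227/60725 in ≈ 0.465 in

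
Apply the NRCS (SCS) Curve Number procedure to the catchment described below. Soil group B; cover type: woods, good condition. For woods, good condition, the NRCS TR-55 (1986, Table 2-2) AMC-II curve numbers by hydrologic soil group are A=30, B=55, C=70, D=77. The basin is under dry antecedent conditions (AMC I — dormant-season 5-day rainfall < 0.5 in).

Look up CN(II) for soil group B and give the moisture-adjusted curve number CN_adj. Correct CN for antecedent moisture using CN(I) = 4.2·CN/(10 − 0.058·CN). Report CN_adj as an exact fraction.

NRCS table: woods, good condition, soil group B → CN(II) = 55
Adjust CN=55 to AMC I: 4.2·55/(10 − 0.058·55) → 231 ÷ (681/100) = 7700/227 ≈ 33.921

CN_adj = 7700/227 ≈ 33.921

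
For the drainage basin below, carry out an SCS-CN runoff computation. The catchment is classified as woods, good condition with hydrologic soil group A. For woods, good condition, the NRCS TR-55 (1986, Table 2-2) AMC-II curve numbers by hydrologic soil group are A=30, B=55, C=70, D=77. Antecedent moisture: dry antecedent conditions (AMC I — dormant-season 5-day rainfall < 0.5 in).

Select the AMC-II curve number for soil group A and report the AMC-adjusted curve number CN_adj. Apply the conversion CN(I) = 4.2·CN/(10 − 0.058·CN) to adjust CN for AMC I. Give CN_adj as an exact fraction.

CN_adj = 900/59 ≈ 15.254

NRCS table: woods, good condition, soil group A → CN(II) = 30
Dry (AMC I): CN(I) = 4.2·30/(10 − 0.058·30) = 126/(413/50) = 900/59 ≈ 15.254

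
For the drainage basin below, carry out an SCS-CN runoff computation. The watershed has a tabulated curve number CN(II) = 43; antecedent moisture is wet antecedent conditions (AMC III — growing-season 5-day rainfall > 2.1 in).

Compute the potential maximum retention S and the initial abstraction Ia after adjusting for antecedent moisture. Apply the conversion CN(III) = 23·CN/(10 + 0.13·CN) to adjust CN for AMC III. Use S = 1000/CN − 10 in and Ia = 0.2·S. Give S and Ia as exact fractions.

S = 5700/989 in ≈ 5.763 in; Ia = 1140/989 in ≈ 1.153 in

CN(III) from CN(II)=43: (23·43)/(10 + 0.13·43) = 98900/1559 ≈ 63.438
Max retention: S = 1000/(98900/1559) − 10 = 5700/989 in (≈ 5.763 in)
Initial abstraction Ia = S/5 = (5700/989)/5 = 1140/989 ≈ 1.153 in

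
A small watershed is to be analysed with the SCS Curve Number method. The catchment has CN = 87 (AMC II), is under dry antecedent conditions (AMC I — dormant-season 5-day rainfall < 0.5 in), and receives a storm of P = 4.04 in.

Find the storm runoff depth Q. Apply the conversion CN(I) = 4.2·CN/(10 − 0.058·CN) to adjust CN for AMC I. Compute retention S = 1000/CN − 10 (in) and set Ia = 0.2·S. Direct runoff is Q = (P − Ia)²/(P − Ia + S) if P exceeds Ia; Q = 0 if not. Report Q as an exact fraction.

Q = 23112208729/14366020725 in ≈ 1.609 in

CN(I) from CN(II)=87: (4.2·87)/(10 − 0.058·87) = 182700/2477 ≈ 73.759
Max retention: S = 1000/(182700/2477) − 10 = 6500/1827 in (≈ 3.558 in)
Ia = 0.2·(6500/1827) = 1300/1827 in ≈ 0.712 in
P − Ia = 4.040 − 0.712 = 152027/45675 ≈ 3.328 in (> 0, runoff occurs)
Q = (152027/45675)²/((152027/45675) + 6500/1827) = (23112208729/2086205625)/(314527/45675) = 23112208729/14366020725 in ≈ 1.609 in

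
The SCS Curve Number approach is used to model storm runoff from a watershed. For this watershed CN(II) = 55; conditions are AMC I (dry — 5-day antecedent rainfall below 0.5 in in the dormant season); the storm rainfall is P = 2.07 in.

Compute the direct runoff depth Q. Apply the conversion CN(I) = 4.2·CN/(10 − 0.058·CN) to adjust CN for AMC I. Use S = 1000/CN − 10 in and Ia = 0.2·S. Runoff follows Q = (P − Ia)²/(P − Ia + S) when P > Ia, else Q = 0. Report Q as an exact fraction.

Adjust CN=55 to AMC I: 4.2·55/(10 − 0.058·55) → 231 ÷ (681/100) = 7700/227 ≈ 33.921
S = 1000/(7700/227) − 10 = 1500/77 in ≈ 19.481 in
Ia = 0.2S: 0.2·19.481 = 3.896 in (exactly 300/77)
P = 2.070 ≤ Ia = 3.896 in: entire storm abstracted, Q = 0.

Q = 0 in ≈ 0.000 in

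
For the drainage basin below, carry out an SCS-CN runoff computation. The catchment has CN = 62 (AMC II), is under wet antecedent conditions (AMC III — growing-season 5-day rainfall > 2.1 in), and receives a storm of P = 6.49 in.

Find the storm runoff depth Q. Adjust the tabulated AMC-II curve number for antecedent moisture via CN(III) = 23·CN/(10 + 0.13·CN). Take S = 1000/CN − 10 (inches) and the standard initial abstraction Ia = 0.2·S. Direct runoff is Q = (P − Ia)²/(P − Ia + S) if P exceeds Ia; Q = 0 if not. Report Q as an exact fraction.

Q = 180401519169/43830748100 in ≈ 4.116 in

Adjust CN=62 to AMC III: 23·62/(10 + 0.13·62) → 1426 ÷ (903/50) = 71300/903 ≈ 78.959
S = 1000/(71300/903) − 10 = 1900/713 in ≈ 2.665 in
Initial abstraction Ia = S/5 = (1900/713)/5 = 380/713 ≈ 0.533 in
Since P=6.490 > Ia=0.533: effective rainfall P−Ia = 424737/71300 in
Q: (424737/71300)² ÷ (614737/71300) = 180401519169/43830748100 in (≈ 4.116 in)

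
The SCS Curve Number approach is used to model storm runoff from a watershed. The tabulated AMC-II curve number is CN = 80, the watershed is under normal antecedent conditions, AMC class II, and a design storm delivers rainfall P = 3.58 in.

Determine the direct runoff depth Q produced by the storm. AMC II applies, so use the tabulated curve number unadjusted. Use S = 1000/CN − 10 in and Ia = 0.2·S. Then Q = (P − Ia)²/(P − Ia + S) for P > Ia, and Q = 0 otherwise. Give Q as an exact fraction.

Q = 11858/6975 in ≈ 1.700 in

CN(II) = 80; AMC II needs no correction.
Retention S: 1000/CN − 10 with CN=80.000 → S = 5/2 ≈ 2.500 in
Initial abstraction Ia = S/5 = (5/2)/5 = 1/2 ≈ 0.500 in
Since P=3.580 > Ia=0.500: effective rainfall P−Ia = 77/25 in
Q: (77/25)² ÷ (279/50) = 11858/6975 in (≈ 1.700 in)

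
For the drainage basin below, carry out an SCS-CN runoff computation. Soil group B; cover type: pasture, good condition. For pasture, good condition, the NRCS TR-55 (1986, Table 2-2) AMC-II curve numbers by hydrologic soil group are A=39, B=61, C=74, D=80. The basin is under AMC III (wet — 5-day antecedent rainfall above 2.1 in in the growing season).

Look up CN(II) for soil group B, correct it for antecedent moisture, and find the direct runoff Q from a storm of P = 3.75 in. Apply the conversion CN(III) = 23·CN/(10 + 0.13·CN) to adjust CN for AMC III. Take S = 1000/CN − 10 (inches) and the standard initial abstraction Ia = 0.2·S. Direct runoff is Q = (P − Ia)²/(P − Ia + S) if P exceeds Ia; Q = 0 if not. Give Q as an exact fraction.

NRCS table: pasture, good condition, soil group B → CN(II) = 61
Adjust CN=61 to AMC III: 23·61/(10 + 0.13·61) → 1403 ÷ (1793/100) = 140300/1793 ≈ 78.249
Retention S: 1000/CN − 10 with CN=78.249 → S = 3900/1403 ≈ 2.780 in
Ia = 0.2·(3900/1403) = 780/1403 in ≈ 0.556 in
Since P=3.750 > Ia=0.556: effective rainfall P−Ia = 17925/5612 in
Q: (17925/5612)² ÷ (33525/5612) = 1428025/836188 in (≈ 1.708 in)

Q = 1428025/836188 in ≈ 1.708 in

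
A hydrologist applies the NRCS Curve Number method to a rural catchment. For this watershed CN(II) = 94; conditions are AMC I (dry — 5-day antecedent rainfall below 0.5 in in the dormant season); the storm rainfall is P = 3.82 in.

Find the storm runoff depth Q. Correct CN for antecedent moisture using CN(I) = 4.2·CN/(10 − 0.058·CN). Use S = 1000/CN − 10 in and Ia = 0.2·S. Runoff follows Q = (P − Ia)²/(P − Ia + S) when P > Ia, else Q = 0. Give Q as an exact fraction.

Q = 3345349921/1362701550 in ≈ 2.455 in

Dry (AMC I): CN(I) = 4.2·94/(10 − 0.058·94) = (1974/5)/(1137/250) = 32900/379 ≈ 86.807
Max retention: S = 1000/(32900/379) − 10 = 500/329 in (≈ 1.520 in)
Ia = 0.2S: 0.2·1.520 = 0.304 in (exactly 100/329)
P − Ia = 3.820 − 0.304 = 57839/16450 ≈ 3.516 in (> 0, runoff occurs)
Runoff Q = (P−Ia)²/(P−Ia+S) = (3.516)²/(3.516+1.520) = 3345349921/1362701550 ≈ 2.455 in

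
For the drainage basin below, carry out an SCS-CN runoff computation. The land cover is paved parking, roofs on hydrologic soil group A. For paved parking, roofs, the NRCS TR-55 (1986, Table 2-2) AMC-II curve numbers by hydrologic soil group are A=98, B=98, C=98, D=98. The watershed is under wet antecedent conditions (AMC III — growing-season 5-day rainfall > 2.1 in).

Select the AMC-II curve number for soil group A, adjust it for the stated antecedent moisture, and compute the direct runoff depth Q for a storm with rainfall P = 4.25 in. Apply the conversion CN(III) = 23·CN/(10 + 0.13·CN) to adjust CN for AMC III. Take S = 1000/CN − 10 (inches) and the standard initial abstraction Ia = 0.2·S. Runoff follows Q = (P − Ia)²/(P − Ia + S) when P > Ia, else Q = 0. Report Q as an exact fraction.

NRCS table: paved parking, roofs, soil group A → CN(II) = 98
CN(III) from CN(II)=98: (23·98)/(10 + 0.13·98) = 112700/1137 ≈ 99.120
Retention S: 1000/CN − 10 with CN=99.120 → S = 100/1127 ≈ 0.089 in
Ia = 0.2·(100/1127) = 20/1127 in ≈ 0.018 in
Since P=4.250 > Ia=0.018: effective rainfall P−Ia = 19079/4508 in
Q = (19079/4508)²/((19079/4508) + 100/1127) = (364008241/20322064)/(19479/4508) = 364008241/87811332 in ≈ 4.145 in

Q = 364008241/87811332 in ≈ 4.145 in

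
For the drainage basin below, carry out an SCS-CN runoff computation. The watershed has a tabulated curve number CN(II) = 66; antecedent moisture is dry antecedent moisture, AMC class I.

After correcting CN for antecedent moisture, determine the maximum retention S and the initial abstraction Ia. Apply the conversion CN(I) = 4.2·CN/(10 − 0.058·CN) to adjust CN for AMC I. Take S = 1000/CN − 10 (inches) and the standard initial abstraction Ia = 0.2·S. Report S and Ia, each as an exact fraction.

S = 8500/693 in ≈ 12.266 in; Ia = 1700/693 in ≈ 2.453 in

Adjust CN=66 to AMC I: 4.2·66/(10 − 0.058·66) → (1386/5) ÷ (1543/250) = 69300/1543 ≈ 44.913
S = 1000/(69300/1543) − 10 = 8500/693 in ≈ 12.266 in
Ia = 0.2·(8500/693) = 1700/693 in ≈ 2.453 in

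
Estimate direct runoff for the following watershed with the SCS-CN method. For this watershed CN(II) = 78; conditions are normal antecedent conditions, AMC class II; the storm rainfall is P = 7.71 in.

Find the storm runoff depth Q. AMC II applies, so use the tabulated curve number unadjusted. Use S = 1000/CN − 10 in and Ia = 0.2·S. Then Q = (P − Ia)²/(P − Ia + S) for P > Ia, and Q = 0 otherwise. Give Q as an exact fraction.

Q = 776681161/151589100 in ≈ 5.124 in

Average conditions: CN = 78 (no AMC adjustment).
S = 1000/78 − 10 = 110/39 in ≈ 2.821 in
Initial abstraction Ia = S/5 = (110/39)/5 = 22/39 ≈ 0.564 in
P − Ia = 7.710 − 0.564 = 27869/3900 ≈ 7.146 in (> 0, runoff occurs)
Q = (27869/3900)²/((27869/3900) + 110/39) = (776681161/15210000)/(38869/3900) = 776681161/151589100 in ≈ 5.124 in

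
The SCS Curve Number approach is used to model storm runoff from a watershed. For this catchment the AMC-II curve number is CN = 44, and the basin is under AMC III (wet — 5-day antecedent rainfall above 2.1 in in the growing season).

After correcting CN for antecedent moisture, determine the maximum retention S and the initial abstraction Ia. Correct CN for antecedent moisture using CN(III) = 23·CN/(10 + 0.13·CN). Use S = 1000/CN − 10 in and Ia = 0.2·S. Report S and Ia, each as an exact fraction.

S = 1400/253 in ≈ 5.534 in; Ia = 280/253 in ≈ 1.107 in

Adjust CN=44 to AMC III: 23·44/(10 + 0.13·44) → 1012 ÷ (393/25) = 25300/393 ≈ 64.377
Max retention: S = 1000/(25300/393) − 10 = 1400/253 in (≈ 5.534 in)
Ia = 0.2·(1400/253) = 280/253 in ≈ 1.107 in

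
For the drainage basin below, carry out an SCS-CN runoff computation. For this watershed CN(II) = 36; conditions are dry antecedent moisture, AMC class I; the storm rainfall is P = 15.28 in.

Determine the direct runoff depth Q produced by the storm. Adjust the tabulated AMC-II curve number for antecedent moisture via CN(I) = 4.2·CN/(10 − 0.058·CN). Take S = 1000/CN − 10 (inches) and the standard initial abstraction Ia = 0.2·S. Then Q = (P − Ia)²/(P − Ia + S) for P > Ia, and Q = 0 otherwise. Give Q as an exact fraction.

CN(I) from CN(II)=36: (4.2·36)/(10 − 0.058·36) = 18900/989 ≈ 19.110
Retention S: 1000/CN − 10 with CN=19.110 → S = 8000/189 ≈ 42.328 in
Initial abstraction Ia = S/5 = (8000/189)/5 = 1600/189 ≈ 8.466 in
Since P=15.280 > Ia=8.466: effective rainfall P−Ia = 32198/4725 in
Q: (32198/4725)² ÷ (232198/4725) = 518355602/548567775 in (≈ 0.945 in)

Q = 518355602/548567775 in ≈ 0.945 in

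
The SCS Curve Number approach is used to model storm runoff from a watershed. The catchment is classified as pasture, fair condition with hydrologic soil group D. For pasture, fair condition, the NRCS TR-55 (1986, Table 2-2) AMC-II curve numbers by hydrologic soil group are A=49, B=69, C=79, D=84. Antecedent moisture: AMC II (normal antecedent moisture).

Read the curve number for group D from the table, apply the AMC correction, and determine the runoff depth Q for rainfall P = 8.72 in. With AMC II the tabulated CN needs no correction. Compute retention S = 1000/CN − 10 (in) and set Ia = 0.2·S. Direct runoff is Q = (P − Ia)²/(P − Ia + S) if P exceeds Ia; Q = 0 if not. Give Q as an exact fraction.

Q = 9583442/1411725 in ≈ 6.788 in

NRCS table: pasture, fair condition, soil group D → CN(II) = 84
AMC II — tabulated CN = 84 applies directly.
Max retention: S = 1000/84 − 10 = 40/21 in (≈ 1.905 in)
Ia = 0.2S: 0.2·1.905 = 0.381 in (exactly 8/21)
Excess rainfall: 8.720 − 0.381 = 8.339 in; P > Ia so Q > 0
Q: (4378/525)² ÷ (5378/525) = 9583442/1411725 in (≈ 6.788 in)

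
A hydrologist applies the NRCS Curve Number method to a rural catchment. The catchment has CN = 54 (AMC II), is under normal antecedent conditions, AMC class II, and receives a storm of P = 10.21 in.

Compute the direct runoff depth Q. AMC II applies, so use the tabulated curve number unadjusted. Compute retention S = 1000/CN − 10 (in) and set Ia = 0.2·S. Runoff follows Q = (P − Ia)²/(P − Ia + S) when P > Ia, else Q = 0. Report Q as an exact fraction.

Q = 527483089/124110900 in ≈ 4.250 in

Average conditions: CN = 54 (no AMC adjustment).
Max retention: S = 1000/54 − 10 = 230/27 in (≈ 8.519 in)
Ia = 0.2S: 0.2·8.519 = 1.704 in (exactly 46/27)
P − Ia = 10.210 − 1.704 = 22967/2700 ≈ 8.506 in (> 0, runoff occurs)
Q: (22967/2700)² ÷ (45967/2700) = 527483089/124110900 in (≈ 4.250 in)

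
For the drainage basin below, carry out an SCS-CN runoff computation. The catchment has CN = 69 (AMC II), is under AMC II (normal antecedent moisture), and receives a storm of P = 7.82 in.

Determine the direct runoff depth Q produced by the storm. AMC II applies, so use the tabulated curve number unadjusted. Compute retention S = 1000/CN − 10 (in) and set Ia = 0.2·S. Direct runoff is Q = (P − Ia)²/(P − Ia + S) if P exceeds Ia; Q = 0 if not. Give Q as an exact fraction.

CN(II) = 69; AMC II needs no correction.
Max retention: S = 1000/69 − 10 = 310/69 in (≈ 4.493 in)
Ia = 0.2S: 0.2·4.493 = 0.899 in (exactly 62/69)
P − Ia = 7.820 − 0.899 = 23879/3450 ≈ 6.921 in (> 0, runoff occurs)
Q: (23879/3450)² ÷ (39379/3450) = 570206641/135857550 in (≈ 4.197 in)

Q = 570206641/135857550 in ≈ 4.197 in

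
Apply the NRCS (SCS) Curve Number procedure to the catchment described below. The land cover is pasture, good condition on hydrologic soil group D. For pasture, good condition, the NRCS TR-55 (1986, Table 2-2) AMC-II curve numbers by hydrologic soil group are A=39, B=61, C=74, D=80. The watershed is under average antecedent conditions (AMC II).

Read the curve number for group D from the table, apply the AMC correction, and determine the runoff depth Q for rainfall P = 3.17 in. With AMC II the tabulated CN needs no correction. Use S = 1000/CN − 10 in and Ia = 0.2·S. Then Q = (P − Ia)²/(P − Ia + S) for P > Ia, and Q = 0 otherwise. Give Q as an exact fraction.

NRCS table: pasture, good condition, soil group D → CN(II) = 80
Average conditions: CN = 80 (no AMC adjustment).
S = 1000/80 − 10 = 5/2 in ≈ 2.500 in
Ia = 0.2S: 0.2·2.500 = 0.500 in (exactly 1/2)
P − Ia = 3.170 − 0.500 = 267/100 ≈ 2.670 in (> 0, runoff occurs)
Runoff Q = (P−Ia)²/(P−Ia+S) = (2.670)²/(2.670+2.500) = 71289/51700 ≈ 1.379 in

Q = 71289/51700 in ≈ 1.379 in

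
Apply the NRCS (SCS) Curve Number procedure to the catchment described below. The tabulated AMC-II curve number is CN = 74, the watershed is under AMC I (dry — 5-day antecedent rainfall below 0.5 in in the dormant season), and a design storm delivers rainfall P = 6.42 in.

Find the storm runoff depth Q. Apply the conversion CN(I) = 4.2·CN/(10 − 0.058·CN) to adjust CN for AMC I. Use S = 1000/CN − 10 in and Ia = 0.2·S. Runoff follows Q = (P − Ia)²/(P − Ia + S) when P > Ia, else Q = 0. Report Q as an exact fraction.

Adjust CN=74 to AMC I: 4.2·74/(10 − 0.058·74) → (1554/5) ÷ (1427/250) = 77700/1427 ≈ 54.450
S = 1000/(77700/1427) − 10 = 6500/777 in ≈ 8.366 in
Ia = 0.2·(6500/777) = 1300/777 in ≈ 1.673 in
Since P=6.420 > Ia=1.673: effective rainfall P−Ia = 184417/38850 in
Q = (184417/38850)²/((184417/38850) + 6500/777) = (34009629889/1509322500)/(509417/38850) = 34009629889/19790850450 in ≈ 1.718 in

Q = 34009629889/19790850450 in ≈ 1.718 in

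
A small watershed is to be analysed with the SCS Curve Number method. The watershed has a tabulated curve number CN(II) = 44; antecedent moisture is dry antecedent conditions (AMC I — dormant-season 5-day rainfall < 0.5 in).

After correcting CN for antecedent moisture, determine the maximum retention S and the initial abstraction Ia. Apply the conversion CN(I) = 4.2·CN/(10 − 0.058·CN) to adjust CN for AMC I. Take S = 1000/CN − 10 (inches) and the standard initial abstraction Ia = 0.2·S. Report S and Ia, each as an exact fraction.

CN(I) from CN(II)=44: (4.2·44)/(10 − 0.058·44) = 3300/133 ≈ 24.812
Max retention: S = 1000/(3300/133) − 10 = 1000/33 in (≈ 30.303 in)
Ia = 0.2·(1000/33) = 200/33 in ≈ 6.061 in

S = 1000/33 in ≈ 30.303 in; Ia = 200/33 in ≈ 6.061 in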